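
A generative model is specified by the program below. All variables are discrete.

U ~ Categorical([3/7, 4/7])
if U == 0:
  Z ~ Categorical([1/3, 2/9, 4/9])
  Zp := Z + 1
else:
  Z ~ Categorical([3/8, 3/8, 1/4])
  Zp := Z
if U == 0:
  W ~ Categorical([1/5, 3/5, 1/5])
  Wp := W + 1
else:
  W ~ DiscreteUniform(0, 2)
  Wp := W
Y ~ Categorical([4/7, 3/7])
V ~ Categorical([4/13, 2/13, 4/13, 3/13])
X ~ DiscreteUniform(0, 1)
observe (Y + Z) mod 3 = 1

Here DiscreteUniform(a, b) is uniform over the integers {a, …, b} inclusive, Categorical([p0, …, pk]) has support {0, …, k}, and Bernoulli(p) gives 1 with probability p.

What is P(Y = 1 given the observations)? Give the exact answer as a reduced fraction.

P(Y = 1 | obs) = 45/97

Enumerate traces; 96 have nonzero weight after conditioning:
  (U=0, Z=0, W=0, Y=1, V=0, X=0) weight 6/3185
  (U=0, Z=0, W=0, Y=1, V=0, X=1) weight 6/3185
  (U=0, Z=0, W=0, Y=1, V=1, X=0) weight 3/3185
  (U=0, Z=0, W=0, Y=1, V=1, X=1) weight 3/3185
  (U=0, Z=0, W=0, Y=1, V=2, X=0) weight 6/3185
  (U=0, Z=0, W=0, Y=1, V=2, X=1) weight 6/3185
  (U=0, Z=0, W=0, Y=1, V=3, X=0) weight 9/6370
  (U=0, Z=0, W=0, Y=1, V=3, X=1) weight 9/6370
  (U=0, Z=1, W=0, Y=0, V=0, X=0) weight 16/9555
  … 87 more
Group by Y:
  weight(Y=0) = 26/147
  weight(Y=1) = 15/98
Total weight = 26/147 + 15/98 = 97/294
P(Y=0 | obs) = 26/147 / 97/294 = 52/97
P(Y=1 | obs) = 15/98 / 97/294 = 45/97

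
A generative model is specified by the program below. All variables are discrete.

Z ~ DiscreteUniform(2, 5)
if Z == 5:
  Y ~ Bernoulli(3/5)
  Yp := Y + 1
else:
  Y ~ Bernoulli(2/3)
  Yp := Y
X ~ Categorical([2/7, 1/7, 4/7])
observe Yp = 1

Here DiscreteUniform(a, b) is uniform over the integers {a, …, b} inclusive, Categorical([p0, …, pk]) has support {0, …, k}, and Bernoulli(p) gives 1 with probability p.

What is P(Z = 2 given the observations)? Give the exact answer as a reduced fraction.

P(Z = 2 | obs) = 5/18

Enumerate traces; 12 have nonzero weight after conditioning:
  (Z=2, Y=1, X=0) weight 1/21
  (Z=2, Y=1, X=1) weight 1/42
  (Z=2, Y=1, X=2) weight 2/21
  (Z=3, Y=1, X=0) weight 1/21
  (Z=3, Y=1, X=1) weight 1/42
  (Z=3, Y=1, X=2) weight 2/21
  (Z=4, Y=1, X=0) weight 1/21
  (Z=4, Y=1, X=1) weight 1/42
  (Z=5, Y=0, X=0) weight 1/35
  … 3 more
Group by Z:
  weight(Z=2) = 1/6
  weight(Z=3) = 1/6
  weight(Z=4) = 1/6
  weight(Z=5) = 1/10
Total weight = 1/6 + 1/6 + 1/6 + 1/10 = 3/5
P(Z=2 | obs) = 1/6 / 3/5 = 5/18
P(Z=3 | obs) = 1/6 / 3/5 = 5/18
P(Z=4 | obs) = 1/6 / 3/5 = 5/18
P(Z=5 | obs) = 1/10 / 3/5 = 1/6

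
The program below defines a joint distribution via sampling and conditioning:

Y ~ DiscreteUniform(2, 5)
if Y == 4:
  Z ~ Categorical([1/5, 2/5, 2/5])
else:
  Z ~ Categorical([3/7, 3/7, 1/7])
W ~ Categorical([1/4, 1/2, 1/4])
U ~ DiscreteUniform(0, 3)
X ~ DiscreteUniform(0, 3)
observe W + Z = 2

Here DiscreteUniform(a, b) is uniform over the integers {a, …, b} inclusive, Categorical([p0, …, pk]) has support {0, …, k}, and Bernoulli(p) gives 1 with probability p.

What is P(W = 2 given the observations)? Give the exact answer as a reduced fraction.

P(W = 2 | obs) = 52/199

Enumerate traces; 192 have nonzero weight after conditioning:
  (Y=2, Z=0, W=2, U=0, X=0) weight 3/1792
  (Y=2, Z=0, W=2, U=0, X=1) weight 3/1792
  (Y=2, Z=0, W=2, U=0, X=2) weight 3/1792
  (Y=2, Z=0, W=2, U=0, X=3) weight 3/1792
  (Y=2, Z=0, W=2, U=1, X=0) weight 3/1792
  (Y=2, Z=0, W=2, U=1, X=1) weight 3/1792
  (Y=2, Z=0, W=2, U=1, X=2) weight 3/1792
  (Y=2, Z=0, W=2, U=1, X=3) weight 3/1792
  (Y=2, Z=1, W=1, U=0, X=0) weight 3/896
  (Y=2, Z=2, W=0, U=0, X=0) weight 1/1792
  … 182 more
Group by W:
  weight(W=0) = 29/560
  weight(W=1) = 59/280
  weight(W=2) = 13/140
Total weight = 29/560 + 59/280 + 13/140 = 199/560
P(W=0 | obs) = 29/560 / 199/560 = 29/199
P(W=1 | obs) = 59/280 / 199/560 = 118/199
P(W=2 | obs) = 13/140 / 199/560 = 52/199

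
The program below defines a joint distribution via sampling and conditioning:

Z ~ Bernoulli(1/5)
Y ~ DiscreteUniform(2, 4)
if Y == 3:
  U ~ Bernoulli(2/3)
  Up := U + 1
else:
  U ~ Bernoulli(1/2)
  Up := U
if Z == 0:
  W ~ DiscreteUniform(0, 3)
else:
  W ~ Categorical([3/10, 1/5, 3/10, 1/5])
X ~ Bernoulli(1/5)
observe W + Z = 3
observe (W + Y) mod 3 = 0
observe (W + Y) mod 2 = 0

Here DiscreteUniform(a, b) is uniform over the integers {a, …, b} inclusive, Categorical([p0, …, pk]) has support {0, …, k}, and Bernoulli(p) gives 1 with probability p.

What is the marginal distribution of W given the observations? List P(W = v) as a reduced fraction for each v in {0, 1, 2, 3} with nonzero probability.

P(W=2) = 3/13, P(W=3) = 10/13

Enumerate traces; 8 have nonzero weight after conditioning:
  (Z=0, Y=3, U=0, W=3, X=0) weight 4/225
  (Z=0, Y=3, U=0, W=3, X=1) weight 1/225
  (Z=0, Y=3, U=1, W=3, X=0) weight 8/225
  (Z=0, Y=3, U=1, W=3, X=1) weight 2/225
  (Z=1, Y=4, U=0, W=2, X=0) weight 1/125
  (Z=1, Y=4, U=0, W=2, X=1) weight 1/500
  (Z=1, Y=4, U=1, W=2, X=0) weight 1/125
  (Z=1, Y=4, U=1, W=2, X=1) weight 1/500
Group by W:
  weight(W=2) = 1/50
  weight(W=3) = 1/15
Total weight = 1/50 + 1/15 = 13/150
P(W=2 | obs) = 1/50 / 13/150 = 3/13
P(W=3 | obs) = 1/15 / 13/150 = 10/13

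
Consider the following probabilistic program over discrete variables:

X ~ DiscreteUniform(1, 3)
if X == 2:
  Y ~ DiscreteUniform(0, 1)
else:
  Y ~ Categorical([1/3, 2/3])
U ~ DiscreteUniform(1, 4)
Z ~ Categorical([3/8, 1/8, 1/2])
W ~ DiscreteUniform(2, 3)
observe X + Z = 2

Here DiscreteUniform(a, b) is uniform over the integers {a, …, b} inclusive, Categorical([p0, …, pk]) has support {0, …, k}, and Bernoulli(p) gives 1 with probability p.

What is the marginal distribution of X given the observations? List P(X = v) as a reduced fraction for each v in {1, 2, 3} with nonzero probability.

P(X=1) = 1/4, P(X=2) = 3/4

Enumerate traces; 32 have nonzero weight after conditioning:
  (X=1, Y=0, U=1, Z=1, W=2) weight 1/576
  (X=1, Y=0, U=1, Z=1, W=3) weight 1/576
  (X=1, Y=0, U=2, Z=1, W=2) weight 1/576
  (X=1, Y=0, U=2, Z=1, W=3) weight 1/576
  (X=1, Y=0, U=3, Z=1, W=2) weight 1/576
  (X=1, Y=0, U=3, Z=1, W=3) weight 1/576
  (X=1, Y=0, U=4, Z=1, W=2) weight 1/576
  (X=1, Y=0, U=4, Z=1, W=3) weight 1/576
  (X=2, Y=0, U=1, Z=0, W=2) weight 1/128
  … 23 more
Group by X:
  weight(X=1) = 1/24
  weight(X=2) = 1/8
Total weight = 1/24 + 1/8 = 1/6
P(X=1 | obs) = 1/24 / 1/6 = 1/4
P(X=2 | obs) = 1/8 / 1/6 = 3/4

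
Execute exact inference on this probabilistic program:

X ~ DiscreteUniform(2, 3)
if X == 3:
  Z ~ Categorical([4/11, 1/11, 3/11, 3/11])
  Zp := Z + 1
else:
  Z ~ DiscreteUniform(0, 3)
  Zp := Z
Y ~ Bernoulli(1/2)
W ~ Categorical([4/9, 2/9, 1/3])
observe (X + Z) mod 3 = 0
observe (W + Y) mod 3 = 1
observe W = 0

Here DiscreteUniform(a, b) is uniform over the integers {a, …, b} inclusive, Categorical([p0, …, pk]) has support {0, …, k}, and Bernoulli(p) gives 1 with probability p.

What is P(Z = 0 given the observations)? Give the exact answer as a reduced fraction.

Enumerate traces; 3 have nonzero weight after conditioning:
  (X=2, Z=1, Y=1, W=0) weight 1/36
  (X=3, Z=0, Y=1, W=0) weight 4/99
  (X=3, Z=3, Y=1, W=0) weight 1/33
Group by Z:
  weight(Z=0) = 4/99
  weight(Z=1) = 1/36
  weight(Z=3) = 1/33
Total weight = 4/99 + 1/36 + 1/33 = 13/132
P(Z=0 | obs) = 4/99 / 13/132 = 16/39
P(Z=1 | obs) = 1/36 / 13/132 = 11/39
P(Z=3 | obs) = 1/33 / 13/132 = 4/13

P(Z = 0 | obs) = 16/39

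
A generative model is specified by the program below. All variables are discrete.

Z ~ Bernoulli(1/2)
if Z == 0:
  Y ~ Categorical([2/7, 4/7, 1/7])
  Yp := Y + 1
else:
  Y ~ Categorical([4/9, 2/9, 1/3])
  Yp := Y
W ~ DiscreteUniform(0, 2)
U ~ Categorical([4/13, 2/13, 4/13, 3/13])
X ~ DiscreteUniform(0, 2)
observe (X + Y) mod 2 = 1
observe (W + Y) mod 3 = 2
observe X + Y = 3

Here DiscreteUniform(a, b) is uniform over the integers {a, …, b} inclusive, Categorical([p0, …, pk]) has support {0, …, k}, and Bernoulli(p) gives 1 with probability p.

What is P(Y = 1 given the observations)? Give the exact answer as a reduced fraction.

Enumerate traces; 16 have nonzero weight after conditioning:
  (Z=0, Y=1, W=1, U=0, X=2) weight 8/819
  (Z=0, Y=1, W=1, U=1, X=2) weight 4/819
  (Z=0, Y=1, W=1, U=2, X=2) weight 8/819
  (Z=0, Y=1, W=1, U=3, X=2) weight 2/273
  (Z=0, Y=2, W=0, U=0, X=1) weight 2/819
  (Z=0, Y=2, W=0, U=1, X=1) weight 1/819
  (Z=0, Y=2, W=0, U=2, X=1) weight 2/819
  (Z=0, Y=2, W=0, U=3, X=1) weight 1/546
  … 8 more
Group by Y:
  weight(Y=1) = 25/567
  weight(Y=2) = 5/189
Total weight = 25/567 + 5/189 = 40/567
P(Y=1 | obs) = 25/567 / 40/567 = 5/8
P(Y=2 | obs) = 5/189 / 40/567 = 3/8

P(Y = 1 | obs) = 5/8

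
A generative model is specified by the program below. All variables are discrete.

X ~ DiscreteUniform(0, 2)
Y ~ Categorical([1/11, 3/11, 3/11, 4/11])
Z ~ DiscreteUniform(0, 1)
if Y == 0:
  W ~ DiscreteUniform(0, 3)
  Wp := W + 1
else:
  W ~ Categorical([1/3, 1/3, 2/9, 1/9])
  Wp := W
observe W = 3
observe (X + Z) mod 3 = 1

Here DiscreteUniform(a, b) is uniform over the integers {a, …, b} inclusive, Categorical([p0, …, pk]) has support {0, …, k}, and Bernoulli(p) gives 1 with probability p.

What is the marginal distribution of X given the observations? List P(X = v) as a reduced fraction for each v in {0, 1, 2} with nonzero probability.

P(X=0) = 1/2, P(X=1) = 1/2

Enumerate traces; 8 have nonzero weight after conditioning:
  (X=0, Y=0, Z=1, W=3) weight 1/264
  (X=0, Y=1, Z=1, W=3) weight 1/198
  (X=0, Y=2, Z=1, W=3) weight 1/198
  (X=0, Y=3, Z=1, W=3) weight 2/297
  (X=1, Y=0, Z=0, W=3) weight 1/264
  (X=1, Y=1, Z=0, W=3) weight 1/198
  (X=1, Y=2, Z=0, W=3) weight 1/198
  (X=1, Y=3, Z=0, W=3) weight 2/297
Group by X:
  weight(X=0) = 49/2376
  weight(X=1) = 49/2376
Total weight = 49/2376 + 49/2376 = 49/1188
P(X=0 | obs) = 49/2376 / 49/1188 = 1/2
P(X=1 | obs) = 49/2376 / 49/1188 = 1/2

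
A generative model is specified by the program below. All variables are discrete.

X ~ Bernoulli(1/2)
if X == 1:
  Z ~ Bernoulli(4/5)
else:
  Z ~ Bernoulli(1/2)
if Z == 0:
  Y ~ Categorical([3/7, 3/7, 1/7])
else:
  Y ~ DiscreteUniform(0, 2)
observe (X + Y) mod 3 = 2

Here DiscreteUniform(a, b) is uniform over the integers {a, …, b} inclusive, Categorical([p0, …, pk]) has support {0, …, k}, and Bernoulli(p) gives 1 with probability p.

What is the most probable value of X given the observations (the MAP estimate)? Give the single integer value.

Enumerate traces; 4 have nonzero weight after conditioning:
  (X=0, Z=0, Y=2) weight 1/28
  (X=0, Z=1, Y=2) weight 1/12
  (X=1, Z=0, Y=1) weight 3/70
  (X=1, Z=1, Y=1) weight 2/15
Group by X:
  weight(X=0) = 5/42
  weight(X=1) = 37/210
Total weight = 5/42 + 37/210 = 31/105
P(X=0 | obs) = 5/42 / 31/105 = 25/62
P(X=1 | obs) = 37/210 / 31/105 = 37/62
argmax = 1

argmax_v P(X = v | obs) = 1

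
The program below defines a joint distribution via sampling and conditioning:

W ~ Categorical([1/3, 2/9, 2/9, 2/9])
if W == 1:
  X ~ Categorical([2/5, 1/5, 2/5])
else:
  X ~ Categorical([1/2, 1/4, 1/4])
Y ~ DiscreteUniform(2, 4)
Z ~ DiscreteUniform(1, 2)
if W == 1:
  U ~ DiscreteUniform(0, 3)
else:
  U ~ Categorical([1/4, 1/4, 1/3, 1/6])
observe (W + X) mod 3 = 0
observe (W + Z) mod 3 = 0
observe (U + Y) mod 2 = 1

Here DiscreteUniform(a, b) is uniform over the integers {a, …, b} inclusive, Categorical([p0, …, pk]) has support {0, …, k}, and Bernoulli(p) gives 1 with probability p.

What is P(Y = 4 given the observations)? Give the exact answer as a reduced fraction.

Enumerate traces; 12 have nonzero weight after conditioning:
  (W=1, X=2, Y=2, Z=2, U=1) weight 1/270
  (W=1, X=2, Y=2, Z=2, U=3) weight 1/270
  (W=1, X=2, Y=3, Z=2, U=0) weight 1/270
  (W=1, X=2, Y=3, Z=2, U=2) weight 1/270
  (W=1, X=2, Y=4, Z=2, U=1) weight 1/270
  (W=1, X=2, Y=4, Z=2, U=3) weight 1/270
  (W=2, X=1, Y=2, Z=1, U=1) weight 1/432
  (W=2, X=1, Y=2, Z=1, U=3) weight 1/648
  … 4 more
Group by Y:
  weight(Y=2) = 73/6480
  weight(Y=3) = 83/6480
  weight(Y=4) = 73/6480
Total weight = 73/6480 + 83/6480 + 73/6480 = 229/6480
P(Y=2 | obs) = 73/6480 / 229/6480 = 73/229
P(Y=3 | obs) = 83/6480 / 229/6480 = 83/229
P(Y=4 | obs) = 73/6480 / 229/6480 = 73/229

P(Y = 4 | obs) = 73/229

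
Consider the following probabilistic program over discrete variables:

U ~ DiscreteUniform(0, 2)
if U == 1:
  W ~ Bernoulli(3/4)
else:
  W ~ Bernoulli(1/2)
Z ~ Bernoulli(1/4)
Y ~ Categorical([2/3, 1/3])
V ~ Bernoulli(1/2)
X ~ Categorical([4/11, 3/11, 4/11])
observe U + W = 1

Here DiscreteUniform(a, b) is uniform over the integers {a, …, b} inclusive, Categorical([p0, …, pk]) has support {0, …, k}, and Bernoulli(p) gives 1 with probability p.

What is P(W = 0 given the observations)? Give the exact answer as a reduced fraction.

P(W = 0 | obs) = 1/3

Enumerate traces; 48 have nonzero weight after conditioning:
  (U=0, W=1, Z=0, Y=0, V=0, X=0) weight 1/66
  (U=0, W=1, Z=0, Y=0, V=0, X=1) weight 1/88
  (U=0, W=1, Z=0, Y=0, V=0, X=2) weight 1/66
  (U=0, W=1, Z=0, Y=0, V=1, X=0) weight 1/66
  (U=0, W=1, Z=0, Y=0, V=1, X=1) weight 1/88
  (U=0, W=1, Z=0, Y=0, V=1, X=2) weight 1/66
  (U=0, W=1, Z=0, Y=1, V=0, X=0) weight 1/132
  (U=0, W=1, Z=0, Y=1, V=0, X=1) weight 1/176
  (U=1, W=0, Z=0, Y=0, V=0, X=0) weight 1/132
  … 39 more
Group by W:
  weight(W=0) = 1/12
  weight(W=1) = 1/6
Total weight = 1/12 + 1/6 = 1/4
P(W=0 | obs) = 1/12 / 1/4 = 1/3
P(W=1 | obs) = 1/6 / 1/4 = 2/3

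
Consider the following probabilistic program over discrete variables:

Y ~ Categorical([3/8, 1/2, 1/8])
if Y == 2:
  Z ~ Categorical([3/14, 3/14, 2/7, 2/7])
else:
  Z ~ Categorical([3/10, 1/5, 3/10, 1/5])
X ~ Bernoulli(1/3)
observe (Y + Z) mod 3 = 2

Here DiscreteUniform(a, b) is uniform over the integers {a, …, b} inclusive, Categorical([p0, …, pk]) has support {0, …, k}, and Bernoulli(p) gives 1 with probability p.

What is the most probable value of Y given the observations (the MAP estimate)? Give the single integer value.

Enumerate traces; 8 have nonzero weight after conditioning:
  (Y=0, Z=2, X=0) weight 3/40
  (Y=0, Z=2, X=1) weight 3/80
  (Y=1, Z=1, X=0) weight 1/15
  (Y=1, Z=1, X=1) weight 1/30
  (Y=2, Z=0, X=0) weight 1/56
  (Y=2, Z=0, X=1) weight 1/112
  (Y=2, Z=3, X=0) weight 1/42
  (Y=2, Z=3, X=1) weight 1/84
Group by Y:
  weight(Y=0) = 9/80
  weight(Y=1) = 1/10
  weight(Y=2) = 1/16
Total weight = 9/80 + 1/10 + 1/16 = 11/40
P(Y=0 | obs) = 9/80 / 11/40 = 9/22
P(Y=1 | obs) = 1/10 / 11/40 = 4/11
P(Y=2 | obs) = 1/16 / 11/40 = 5/22
argmax = 0

argmax_v P(Y = v | obs) = 0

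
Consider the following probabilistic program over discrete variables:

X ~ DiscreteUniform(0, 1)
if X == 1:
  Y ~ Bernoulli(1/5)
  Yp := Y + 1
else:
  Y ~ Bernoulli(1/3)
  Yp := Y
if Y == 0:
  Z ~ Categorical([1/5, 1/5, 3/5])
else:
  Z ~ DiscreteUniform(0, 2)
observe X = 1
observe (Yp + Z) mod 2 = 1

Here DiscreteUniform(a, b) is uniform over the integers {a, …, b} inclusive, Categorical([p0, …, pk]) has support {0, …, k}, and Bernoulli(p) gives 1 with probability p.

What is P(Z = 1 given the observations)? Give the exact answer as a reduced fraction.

P(Z = 1 | obs) = 5/53

Enumerate traces; 3 have nonzero weight after conditioning:
  (X=1, Y=0, Z=0) weight 2/25
  (X=1, Y=0, Z=2) weight 6/25
  (X=1, Y=1, Z=1) weight 1/30
Group by Z:
  weight(Z=0) = 2/25
  weight(Z=1) = 1/30
  weight(Z=2) = 6/25
Total weight = 2/25 + 1/30 + 6/25 = 53/150
P(Z=0 | obs) = 2/25 / 53/150 = 12/53
P(Z=1 | obs) = 1/30 / 53/150 = 5/53
P(Z=2 | obs) = 6/25 / 53/150 = 36/53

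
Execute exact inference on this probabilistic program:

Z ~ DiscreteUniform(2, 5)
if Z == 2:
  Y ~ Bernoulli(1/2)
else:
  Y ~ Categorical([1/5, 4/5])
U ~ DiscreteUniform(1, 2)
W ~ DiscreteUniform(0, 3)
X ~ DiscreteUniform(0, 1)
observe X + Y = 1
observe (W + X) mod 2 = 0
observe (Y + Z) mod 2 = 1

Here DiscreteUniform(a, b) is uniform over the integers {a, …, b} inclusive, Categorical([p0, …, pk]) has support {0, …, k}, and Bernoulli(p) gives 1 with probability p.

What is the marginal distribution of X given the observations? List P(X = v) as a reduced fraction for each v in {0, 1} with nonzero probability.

Enumerate traces; 16 have nonzero weight after conditioning:
  (Z=2, Y=1, U=1, W=0, X=0) weight 1/128
  (Z=2, Y=1, U=1, W=2, X=0) weight 1/128
  (Z=2, Y=1, U=2, W=0, X=0) weight 1/128
  (Z=2, Y=1, U=2, W=2, X=0) weight 1/128
  (Z=3, Y=0, U=1, W=1, X=1) weight 1/320
  (Z=3, Y=0, U=1, W=3, X=1) weight 1/320
  (Z=3, Y=0, U=2, W=1, X=1) weight 1/320
  (Z=3, Y=0, U=2, W=3, X=1) weight 1/320
  … 8 more
Group by X:
  weight(X=0) = 13/160
  weight(X=1) = 1/40
Total weight = 13/160 + 1/40 = 17/160
P(X=0 | obs) = 13/160 / 17/160 = 13/17
P(X=1 | obs) = 1/40 / 17/160 = 4/17

P(X=0) = 13/17, P(X=1) = 4/17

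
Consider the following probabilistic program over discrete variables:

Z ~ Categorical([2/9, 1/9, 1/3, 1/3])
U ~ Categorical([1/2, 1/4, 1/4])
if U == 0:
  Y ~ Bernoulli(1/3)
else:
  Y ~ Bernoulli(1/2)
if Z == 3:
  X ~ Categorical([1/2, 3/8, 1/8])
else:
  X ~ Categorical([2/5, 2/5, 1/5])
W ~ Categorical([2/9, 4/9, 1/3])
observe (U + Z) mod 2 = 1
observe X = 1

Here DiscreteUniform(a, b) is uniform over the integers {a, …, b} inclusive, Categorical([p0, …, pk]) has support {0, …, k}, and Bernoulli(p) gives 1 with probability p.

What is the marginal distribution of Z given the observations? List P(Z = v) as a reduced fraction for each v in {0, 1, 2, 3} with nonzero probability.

P(Z=0) = 32/263, P(Z=1) = 48/263, P(Z=2) = 48/263, P(Z=3) = 135/263

Enumerate traces; 36 have nonzero weight after conditioning:
  (Z=0, U=1, Y=0, X=1, W=0) weight 1/405
  (Z=0, U=1, Y=0, X=1, W=1) weight 2/405
  (Z=0, U=1, Y=0, X=1, W=2) weight 1/270
  (Z=0, U=1, Y=1, X=1, W=0) weight 1/405
  (Z=0, U=1, Y=1, X=1, W=1) weight 2/405
  (Z=0, U=1, Y=1, X=1, W=2) weight 1/270
  (Z=1, U=0, Y=0, X=1, W=0) weight 4/1215
  (Z=1, U=0, Y=0, X=1, W=1) weight 8/1215
  (Z=2, U=1, Y=0, X=1, W=0) weight 1/270
  (Z=3, U=0, Y=0, X=1, W=0) weight 1/108
  … 26 more
Group by Z:
  weight(Z=0) = 1/45
  weight(Z=1) = 1/30
  weight(Z=2) = 1/30
  weight(Z=3) = 3/32
Total weight = 1/45 + 1/30 + 1/30 + 3/32 = 263/1440
P(Z=0 | obs) = 1/45 / 263/1440 = 32/263
P(Z=1 | obs) = 1/30 / 263/1440 = 48/263
P(Z=2 | obs) = 1/30 / 263/1440 = 48/263
P(Z=3 | obs) = 3/32 / 263/1440 = 135/263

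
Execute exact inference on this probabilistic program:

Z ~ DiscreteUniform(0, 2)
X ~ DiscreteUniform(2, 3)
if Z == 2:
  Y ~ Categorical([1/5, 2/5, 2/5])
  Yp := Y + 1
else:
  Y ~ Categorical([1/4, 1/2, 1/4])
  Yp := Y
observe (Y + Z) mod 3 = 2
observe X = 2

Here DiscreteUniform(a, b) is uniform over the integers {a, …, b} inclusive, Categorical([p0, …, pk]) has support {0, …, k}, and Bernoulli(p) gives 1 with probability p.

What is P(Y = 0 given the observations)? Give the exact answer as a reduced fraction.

P(Y = 0 | obs) = 4/19

Enumerate traces; 3 have nonzero weight after conditioning:
  (Z=0, X=2, Y=2) weight 1/24
  (Z=1, X=2, Y=1) weight 1/12
  (Z=2, X=2, Y=0) weight 1/30
Group by Y:
  weight(Y=0) = 1/30
  weight(Y=1) = 1/12
  weight(Y=2) = 1/24
Total weight = 1/30 + 1/12 + 1/24 = 19/120
P(Y=0 | obs) = 1/30 / 19/120 = 4/19
P(Y=1 | obs) = 1/12 / 19/120 = 10/19
P(Y=2 | obs) = 1/24 / 19/120 = 5/19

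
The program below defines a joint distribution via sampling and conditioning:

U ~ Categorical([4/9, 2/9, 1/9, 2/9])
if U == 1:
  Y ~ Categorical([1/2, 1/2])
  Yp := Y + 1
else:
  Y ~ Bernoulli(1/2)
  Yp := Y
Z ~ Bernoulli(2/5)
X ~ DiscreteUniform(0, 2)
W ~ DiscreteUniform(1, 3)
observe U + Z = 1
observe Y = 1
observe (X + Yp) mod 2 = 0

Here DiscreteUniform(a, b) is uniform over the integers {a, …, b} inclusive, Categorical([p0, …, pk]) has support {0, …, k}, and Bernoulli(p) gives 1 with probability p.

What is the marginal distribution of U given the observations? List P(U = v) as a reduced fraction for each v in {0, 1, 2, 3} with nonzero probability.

P(U=0) = 2/5, P(U=1) = 3/5

Enumerate traces; 9 have nonzero weight after conditioning:
  (U=0, Y=1, Z=1, X=1, W=1) weight 4/405
  (U=0, Y=1, Z=1, X=1, W=2) weight 4/405
  (U=0, Y=1, Z=1, X=1, W=3) weight 4/405
  (U=1, Y=1, Z=0, X=0, W=1) weight 1/135
  (U=1, Y=1, Z=0, X=0, W=2) weight 1/135
  (U=1, Y=1, Z=0, X=0, W=3) weight 1/135
  (U=1, Y=1, Z=0, X=2, W=1) weight 1/135
  (U=1, Y=1, Z=0, X=2, W=2) weight 1/135
  … 1 more
Group by U:
  weight(U=0) = 4/135
  weight(U=1) = 2/45
Total weight = 4/135 + 2/45 = 2/27
P(U=0 | obs) = 4/135 / 2/27 = 2/5
P(U=1 | obs) = 2/45 / 2/27 = 3/5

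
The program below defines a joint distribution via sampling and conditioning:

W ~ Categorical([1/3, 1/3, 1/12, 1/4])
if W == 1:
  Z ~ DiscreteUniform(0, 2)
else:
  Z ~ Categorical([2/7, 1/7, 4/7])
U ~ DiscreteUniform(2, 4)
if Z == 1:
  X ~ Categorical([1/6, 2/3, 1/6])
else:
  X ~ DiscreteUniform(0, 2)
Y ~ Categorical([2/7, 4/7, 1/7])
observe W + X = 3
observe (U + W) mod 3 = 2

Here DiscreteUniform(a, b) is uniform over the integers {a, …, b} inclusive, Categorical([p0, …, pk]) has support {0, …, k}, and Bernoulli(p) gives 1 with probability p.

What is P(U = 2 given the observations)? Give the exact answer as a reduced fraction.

Enumerate traces; 27 have nonzero weight after conditioning:
  (W=1, Z=0, U=4, X=2, Y=0) weight 2/567
  (W=1, Z=0, U=4, X=2, Y=1) weight 4/567
  (W=1, Z=0, U=4, X=2, Y=2) weight 1/567
  (W=1, Z=1, U=4, X=2, Y=0) weight 1/567
  (W=1, Z=1, U=4, X=2, Y=1) weight 2/567
  (W=1, Z=1, U=4, X=2, Y=2) weight 1/1134
  (W=1, Z=2, U=4, X=2, Y=0) weight 2/567
  (W=1, Z=2, U=4, X=2, Y=1) weight 4/567
  (W=2, Z=0, U=3, X=1, Y=0) weight 1/1323
  (W=3, Z=0, U=2, X=0, Y=0) weight 1/441
  … 17 more
Group by U:
  weight(U=2) = 13/504
  weight(U=3) = 2/189
  weight(U=4) = 5/162
Total weight = 13/504 + 2/189 + 5/162 = 305/4536
P(U=2 | obs) = 13/504 / 305/4536 = 117/305
P(U=3 | obs) = 2/189 / 305/4536 = 48/305
P(U=4 | obs) = 5/162 / 305/4536 = 28/61

P(U = 2 | obs) = 117/305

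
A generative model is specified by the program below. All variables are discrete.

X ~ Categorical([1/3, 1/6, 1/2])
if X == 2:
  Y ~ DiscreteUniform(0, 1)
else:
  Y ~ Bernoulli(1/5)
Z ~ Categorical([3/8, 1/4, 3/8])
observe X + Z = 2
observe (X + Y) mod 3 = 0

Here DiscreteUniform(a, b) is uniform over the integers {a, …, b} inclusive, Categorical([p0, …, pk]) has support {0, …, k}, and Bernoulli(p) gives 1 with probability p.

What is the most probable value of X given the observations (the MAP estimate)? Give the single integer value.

argmax_v P(X = v | obs) = 0

Enumerate traces; 2 have nonzero weight after conditioning:
  (X=0, Y=0, Z=2) weight 1/10
  (X=2, Y=1, Z=0) weight 3/32
Group by X:
  weight(X=0) = 1/10
  weight(X=2) = 3/32
Total weight = 1/10 + 3/32 = 31/160
P(X=0 | obs) = 1/10 / 31/160 = 16/31
P(X=2 | obs) = 3/32 / 31/160 = 15/31
argmax = 0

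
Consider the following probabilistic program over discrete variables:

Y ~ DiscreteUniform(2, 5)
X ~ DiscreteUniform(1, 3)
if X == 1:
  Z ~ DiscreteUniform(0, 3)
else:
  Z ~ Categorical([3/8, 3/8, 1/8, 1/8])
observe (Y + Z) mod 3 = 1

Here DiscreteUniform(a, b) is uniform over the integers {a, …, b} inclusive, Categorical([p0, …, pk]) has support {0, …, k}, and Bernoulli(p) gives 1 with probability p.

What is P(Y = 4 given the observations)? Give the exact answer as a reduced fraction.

Enumerate traces; 15 have nonzero weight after conditioning:
  (Y=2, X=1, Z=2) weight 1/48
  (Y=2, X=2, Z=2) weight 1/96
  (Y=2, X=3, Z=2) weight 1/96
  (Y=3, X=1, Z=1) weight 1/48
  (Y=3, X=2, Z=1) weight 1/32
  (Y=3, X=3, Z=1) weight 1/32
  (Y=4, X=1, Z=0) weight 1/48
  (Y=4, X=1, Z=3) weight 1/48
  (Y=5, X=1, Z=2) weight 1/48
  … 6 more
Group by Y:
  weight(Y=2) = 1/24
  weight(Y=3) = 1/12
  weight(Y=4) = 1/8
  weight(Y=5) = 1/24
Total weight = 1/24 + 1/12 + 1/8 + 1/24 = 7/24
P(Y=2 | obs) = 1/24 / 7/24 = 1/7
P(Y=3 | obs) = 1/12 / 7/24 = 2/7
P(Y=4 | obs) = 1/8 / 7/24 = 3/7
P(Y=5 | obs) = 1/24 / 7/24 = 1/7

P(Y = 4 | obs) = 3/7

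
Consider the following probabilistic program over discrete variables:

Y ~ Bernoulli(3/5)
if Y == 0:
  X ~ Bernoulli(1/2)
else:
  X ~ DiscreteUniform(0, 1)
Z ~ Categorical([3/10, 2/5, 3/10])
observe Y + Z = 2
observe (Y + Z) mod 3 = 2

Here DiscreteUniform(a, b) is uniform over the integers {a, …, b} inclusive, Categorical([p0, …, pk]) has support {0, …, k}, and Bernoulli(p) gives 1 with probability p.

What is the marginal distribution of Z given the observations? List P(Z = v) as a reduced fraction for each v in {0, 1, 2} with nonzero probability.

Enumerate traces; 4 have nonzero weight after conditioning:
  (Y=0, X=0, Z=2) weight 3/50
  (Y=0, X=1, Z=2) weight 3/50
  (Y=1, X=0, Z=1) weight 3/25
  (Y=1, X=1, Z=1) weight 3/25
Group by Z:
  weight(Z=1) = 6/25
  weight(Z=2) = 3/25
Total weight = 6/25 + 3/25 = 9/25
P(Z=1 | obs) = 6/25 / 9/25 = 2/3
P(Z=2 | obs) = 3/25 / 9/25 = 1/3

P(Z=1) = 2/3, P(Z=2) = 1/3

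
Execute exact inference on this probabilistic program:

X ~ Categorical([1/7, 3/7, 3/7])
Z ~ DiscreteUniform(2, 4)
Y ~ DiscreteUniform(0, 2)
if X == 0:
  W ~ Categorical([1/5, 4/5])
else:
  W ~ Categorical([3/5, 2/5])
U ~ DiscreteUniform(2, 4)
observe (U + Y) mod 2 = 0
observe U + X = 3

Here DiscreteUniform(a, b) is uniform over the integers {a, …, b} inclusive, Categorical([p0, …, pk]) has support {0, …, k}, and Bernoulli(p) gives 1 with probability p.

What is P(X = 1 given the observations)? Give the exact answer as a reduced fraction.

P(X = 1 | obs) = 6/7

Enumerate traces; 18 have nonzero weight after conditioning:
  (X=0, Z=2, Y=1, W=0, U=3) weight 1/945
  (X=0, Z=2, Y=1, W=1, U=3) weight 4/945
  (X=0, Z=3, Y=1, W=0, U=3) weight 1/945
  (X=0, Z=3, Y=1, W=1, U=3) weight 4/945
  (X=0, Z=4, Y=1, W=0, U=3) weight 1/945
  (X=0, Z=4, Y=1, W=1, U=3) weight 4/945
  (X=1, Z=2, Y=0, W=0, U=2) weight 1/105
  (X=1, Z=2, Y=0, W=1, U=2) weight 2/315
  … 10 more
Group by X:
  weight(X=0) = 1/63
  weight(X=1) = 2/21
Total weight = 1/63 + 2/21 = 1/9
P(X=0 | obs) = 1/63 / 1/9 = 1/7
P(X=1 | obs) = 2/21 / 1/9 = 6/7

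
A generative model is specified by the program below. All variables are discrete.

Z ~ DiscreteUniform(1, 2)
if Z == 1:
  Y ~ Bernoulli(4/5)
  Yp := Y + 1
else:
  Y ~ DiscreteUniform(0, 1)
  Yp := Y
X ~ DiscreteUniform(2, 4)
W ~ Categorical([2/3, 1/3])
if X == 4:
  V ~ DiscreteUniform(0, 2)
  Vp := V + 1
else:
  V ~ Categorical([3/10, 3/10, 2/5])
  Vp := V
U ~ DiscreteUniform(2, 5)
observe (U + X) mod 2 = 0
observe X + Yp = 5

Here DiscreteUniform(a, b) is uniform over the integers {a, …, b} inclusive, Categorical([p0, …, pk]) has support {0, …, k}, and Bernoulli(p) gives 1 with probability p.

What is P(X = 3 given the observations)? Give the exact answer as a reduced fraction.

Enumerate traces; 36 have nonzero weight after conditioning:
  (Z=1, Y=0, X=4, W=0, V=0, U=2) weight 1/540
  (Z=1, Y=0, X=4, W=0, V=0, U=4) weight 1/540
  (Z=1, Y=0, X=4, W=0, V=1, U=2) weight 1/540
  (Z=1, Y=0, X=4, W=0, V=1, U=4) weight 1/540
  (Z=1, Y=0, X=4, W=0, V=2, U=2) weight 1/540
  (Z=1, Y=0, X=4, W=0, V=2, U=4) weight 1/540
  (Z=1, Y=0, X=4, W=1, V=0, U=2) weight 1/1080
  (Z=1, Y=0, X=4, W=1, V=0, U=4) weight 1/1080
  (Z=1, Y=1, X=3, W=0, V=0, U=3) weight 1/150
  … 27 more
Group by X:
  weight(X=3) = 1/15
  weight(X=4) = 7/120
Total weight = 1/15 + 7/120 = 1/8
P(X=3 | obs) = 1/15 / 1/8 = 8/15
P(X=4 | obs) = 7/120 / 1/8 = 7/15

P(X = 3 | obs) = 8/15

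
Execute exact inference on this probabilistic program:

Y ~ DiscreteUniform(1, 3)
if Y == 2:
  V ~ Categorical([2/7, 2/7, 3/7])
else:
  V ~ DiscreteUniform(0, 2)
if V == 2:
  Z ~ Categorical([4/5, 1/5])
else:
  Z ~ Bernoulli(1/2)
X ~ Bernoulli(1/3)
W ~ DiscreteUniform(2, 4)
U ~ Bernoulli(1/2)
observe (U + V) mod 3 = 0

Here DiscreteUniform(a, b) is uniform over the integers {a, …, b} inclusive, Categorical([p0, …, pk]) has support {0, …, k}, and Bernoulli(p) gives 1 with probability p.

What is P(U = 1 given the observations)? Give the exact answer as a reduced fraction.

P(U = 1 | obs) = 23/43

Enumerate traces; 72 have nonzero weight after conditioning:
  (Y=1, V=0, Z=0, X=0, W=2, U=0) weight 1/162
  (Y=1, V=0, Z=0, X=0, W=3, U=0) weight 1/162
  (Y=1, V=0, Z=0, X=0, W=4, U=0) weight 1/162
  (Y=1, V=0, Z=0, X=1, W=2, U=0) weight 1/324
  (Y=1, V=0, Z=0, X=1, W=3, U=0) weight 1/324
  (Y=1, V=0, Z=0, X=1, W=4, U=0) weight 1/324
  (Y=1, V=0, Z=1, X=0, W=2, U=0) weight 1/162
  (Y=1, V=0, Z=1, X=0, W=3, U=0) weight 1/162
  (Y=1, V=2, Z=0, X=0, W=2, U=1) weight 4/405
  … 63 more
Group by U:
  weight(U=0) = 10/63
  weight(U=1) = 23/126
Total weight = 10/63 + 23/126 = 43/126
P(U=0 | obs) = 10/63 / 43/126 = 20/43
P(U=1 | obs) = 23/126 / 43/126 = 23/43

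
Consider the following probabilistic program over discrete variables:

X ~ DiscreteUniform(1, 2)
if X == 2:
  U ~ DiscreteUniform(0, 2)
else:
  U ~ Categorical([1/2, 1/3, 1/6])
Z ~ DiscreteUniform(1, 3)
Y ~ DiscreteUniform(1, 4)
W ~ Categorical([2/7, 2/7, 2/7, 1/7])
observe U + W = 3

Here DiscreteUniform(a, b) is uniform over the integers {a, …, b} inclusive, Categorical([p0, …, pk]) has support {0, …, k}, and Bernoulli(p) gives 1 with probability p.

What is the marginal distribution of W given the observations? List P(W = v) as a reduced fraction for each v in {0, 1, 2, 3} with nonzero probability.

Enumerate traces; 72 have nonzero weight after conditioning:
  (X=1, U=0, Z=1, Y=1, W=3) weight 1/336
  (X=1, U=0, Z=1, Y=2, W=3) weight 1/336
  (X=1, U=0, Z=1, Y=3, W=3) weight 1/336
  (X=1, U=0, Z=1, Y=4, W=3) weight 1/336
  (X=1, U=0, Z=2, Y=1, W=3) weight 1/336
  (X=1, U=0, Z=2, Y=2, W=3) weight 1/336
  (X=1, U=0, Z=2, Y=3, W=3) weight 1/336
  (X=1, U=0, Z=2, Y=4, W=3) weight 1/336
  (X=1, U=1, Z=1, Y=1, W=2) weight 1/252
  (X=1, U=2, Z=1, Y=1, W=1) weight 1/504
  … 62 more
Group by W:
  weight(W=1) = 1/14
  weight(W=2) = 2/21
  weight(W=3) = 5/84
Total weight = 1/14 + 2/21 + 5/84 = 19/84
P(W=1 | obs) = 1/14 / 19/84 = 6/19
P(W=2 | obs) = 2/21 / 19/84 = 8/19
P(W=3 | obs) = 5/84 / 19/84 = 5/19

P(W=1) = 6/19, P(W=2) = 8/19, P(W=3) = 5/19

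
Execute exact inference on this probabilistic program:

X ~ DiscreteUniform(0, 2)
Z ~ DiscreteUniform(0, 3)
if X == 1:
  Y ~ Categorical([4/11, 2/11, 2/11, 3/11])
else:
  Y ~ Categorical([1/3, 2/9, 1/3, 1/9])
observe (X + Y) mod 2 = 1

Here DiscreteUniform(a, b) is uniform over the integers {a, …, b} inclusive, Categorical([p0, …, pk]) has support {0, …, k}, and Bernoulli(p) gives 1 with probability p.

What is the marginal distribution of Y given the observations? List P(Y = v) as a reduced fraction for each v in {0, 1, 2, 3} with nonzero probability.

P(Y=0) = 3/10, P(Y=1) = 11/30, P(Y=2) = 3/20, P(Y=3) = 11/60

Enumerate traces; 24 have nonzero weight after conditioning:
  (X=0, Z=0, Y=1) weight 1/54
  (X=0, Z=0, Y=3) weight 1/108
  (X=0, Z=1, Y=1) weight 1/54
  (X=0, Z=1, Y=3) weight 1/108
  (X=0, Z=2, Y=1) weight 1/54
  (X=0, Z=2, Y=3) weight 1/108
  (X=0, Z=3, Y=1) weight 1/54
  (X=0, Z=3, Y=3) weight 1/108
  (X=1, Z=0, Y=0) weight 1/33
  (X=1, Z=0, Y=2) weight 1/66
  … 14 more
Group by Y:
  weight(Y=0) = 4/33
  weight(Y=1) = 4/27
  weight(Y=2) = 2/33
  weight(Y=3) = 2/27
Total weight = 4/33 + 4/27 + 2/33 + 2/27 = 40/99
P(Y=0 | obs) = 4/33 / 40/99 = 3/10
P(Y=1 | obs) = 4/27 / 40/99 = 11/30
P(Y=2 | obs) = 2/33 / 40/99 = 3/20
P(Y=3 | obs) = 2/27 / 40/99 = 11/60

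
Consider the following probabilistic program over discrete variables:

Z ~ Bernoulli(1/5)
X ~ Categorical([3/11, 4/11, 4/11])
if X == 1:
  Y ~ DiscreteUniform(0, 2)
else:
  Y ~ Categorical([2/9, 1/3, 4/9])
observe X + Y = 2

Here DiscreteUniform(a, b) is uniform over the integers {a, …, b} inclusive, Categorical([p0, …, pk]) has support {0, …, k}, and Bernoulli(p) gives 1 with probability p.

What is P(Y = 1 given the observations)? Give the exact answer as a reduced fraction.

Enumerate traces; 6 have nonzero weight after conditioning:
  (Z=0, X=0, Y=2) weight 16/165
  (Z=0, X=1, Y=1) weight 16/165
  (Z=0, X=2, Y=0) weight 32/495
  (Z=1, X=0, Y=2) weight 4/165
  (Z=1, X=1, Y=1) weight 4/165
  (Z=1, X=2, Y=0) weight 8/495
Group by Y:
  weight(Y=0) = 8/99
  weight(Y=1) = 4/33
  weight(Y=2) = 4/33
Total weight = 8/99 + 4/33 + 4/33 = 32/99
P(Y=0 | obs) = 8/99 / 32/99 = 1/4
P(Y=1 | obs) = 4/33 / 32/99 = 3/8
P(Y=2 | obs) = 4/33 / 32/99 = 3/8

P(Y = 1 | obs) = 3/8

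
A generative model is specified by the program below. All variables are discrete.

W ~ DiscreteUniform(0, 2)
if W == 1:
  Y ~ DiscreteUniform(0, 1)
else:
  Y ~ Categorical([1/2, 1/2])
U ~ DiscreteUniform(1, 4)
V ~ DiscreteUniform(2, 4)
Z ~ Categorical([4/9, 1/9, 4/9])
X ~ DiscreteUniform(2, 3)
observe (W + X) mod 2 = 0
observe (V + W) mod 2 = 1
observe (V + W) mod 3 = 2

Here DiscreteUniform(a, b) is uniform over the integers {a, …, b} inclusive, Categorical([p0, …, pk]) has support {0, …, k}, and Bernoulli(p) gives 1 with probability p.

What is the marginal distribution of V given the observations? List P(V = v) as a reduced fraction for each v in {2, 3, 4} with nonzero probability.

P(V=3) = 1/2, P(V=4) = 1/2

Enumerate traces; 48 have nonzero weight after conditioning:
  (W=1, Y=0, U=1, V=4, Z=0, X=3) weight 1/324
  (W=1, Y=0, U=1, V=4, Z=1, X=3) weight 1/1296
  (W=1, Y=0, U=1, V=4, Z=2, X=3) weight 1/324
  (W=1, Y=0, U=2, V=4, Z=0, X=3) weight 1/324
  (W=1, Y=0, U=2, V=4, Z=1, X=3) weight 1/1296
  (W=1, Y=0, U=2, V=4, Z=2, X=3) weight 1/324
  (W=1, Y=0, U=3, V=4, Z=0, X=3) weight 1/324
  (W=1, Y=0, U=3, V=4, Z=1, X=3) weight 1/1296
  (W=2, Y=0, U=1, V=3, Z=0, X=2) weight 1/324
  … 39 more
Group by V:
  weight(V=3) = 1/18
  weight(V=4) = 1/18
Total weight = 1/18 + 1/18 = 1/9
P(V=3 | obs) = 1/18 / 1/9 = 1/2
P(V=4 | obs) = 1/18 / 1/9 = 1/2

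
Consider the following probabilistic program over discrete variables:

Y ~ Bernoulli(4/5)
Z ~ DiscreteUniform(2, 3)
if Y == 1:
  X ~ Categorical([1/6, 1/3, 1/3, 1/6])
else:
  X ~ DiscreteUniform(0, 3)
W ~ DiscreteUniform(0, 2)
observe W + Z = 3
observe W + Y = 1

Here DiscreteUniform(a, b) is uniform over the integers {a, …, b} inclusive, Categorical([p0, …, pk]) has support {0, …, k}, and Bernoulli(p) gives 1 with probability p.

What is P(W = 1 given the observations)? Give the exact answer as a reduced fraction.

Enumerate traces; 8 have nonzero weight after conditioning:
  (Y=0, Z=2, X=0, W=1) weight 1/120
  (Y=0, Z=2, X=1, W=1) weight 1/120
  (Y=0, Z=2, X=2, W=1) weight 1/120
  (Y=0, Z=2, X=3, W=1) weight 1/120
  (Y=1, Z=3, X=0, W=0) weight 1/45
  (Y=1, Z=3, X=1, W=0) weight 2/45
  (Y=1, Z=3, X=2, W=0) weight 2/45
  (Y=1, Z=3, X=3, W=0) weight 1/45
Group by W:
  weight(W=0) = 2/15
  weight(W=1) = 1/30
Total weight = 2/15 + 1/30 = 1/6
P(W=0 | obs) = 2/15 / 1/6 = 4/5
P(W=1 | obs) = 1/30 / 1/6 = 1/5

P(W = 1 | obs) = 1/5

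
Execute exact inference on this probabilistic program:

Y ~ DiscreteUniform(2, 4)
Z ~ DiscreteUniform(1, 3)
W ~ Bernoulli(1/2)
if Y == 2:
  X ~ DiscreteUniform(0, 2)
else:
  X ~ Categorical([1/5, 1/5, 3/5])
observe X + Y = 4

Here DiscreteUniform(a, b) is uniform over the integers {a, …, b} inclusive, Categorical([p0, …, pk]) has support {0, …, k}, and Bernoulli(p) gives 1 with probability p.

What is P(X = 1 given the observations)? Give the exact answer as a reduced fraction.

Enumerate traces; 18 have nonzero weight after conditioning:
  (Y=2, Z=1, W=0, X=2) weight 1/54
  (Y=2, Z=1, W=1, X=2) weight 1/54
  (Y=2, Z=2, W=0, X=2) weight 1/54
  (Y=2, Z=2, W=1, X=2) weight 1/54
  (Y=2, Z=3, W=0, X=2) weight 1/54
  (Y=2, Z=3, W=1, X=2) weight 1/54
  (Y=3, Z=1, W=0, X=1) weight 1/90
  (Y=3, Z=1, W=1, X=1) weight 1/90
  (Y=4, Z=1, W=0, X=0) weight 1/90
  … 9 more
Group by X:
  weight(X=0) = 1/15
  weight(X=1) = 1/15
  weight(X=2) = 1/9
Total weight = 1/15 + 1/15 + 1/9 = 11/45
P(X=0 | obs) = 1/15 / 11/45 = 3/11
P(X=1 | obs) = 1/15 / 11/45 = 3/11
P(X=2 | obs) = 1/9 / 11/45 = 5/11

P(X = 1 | obs) = 3/11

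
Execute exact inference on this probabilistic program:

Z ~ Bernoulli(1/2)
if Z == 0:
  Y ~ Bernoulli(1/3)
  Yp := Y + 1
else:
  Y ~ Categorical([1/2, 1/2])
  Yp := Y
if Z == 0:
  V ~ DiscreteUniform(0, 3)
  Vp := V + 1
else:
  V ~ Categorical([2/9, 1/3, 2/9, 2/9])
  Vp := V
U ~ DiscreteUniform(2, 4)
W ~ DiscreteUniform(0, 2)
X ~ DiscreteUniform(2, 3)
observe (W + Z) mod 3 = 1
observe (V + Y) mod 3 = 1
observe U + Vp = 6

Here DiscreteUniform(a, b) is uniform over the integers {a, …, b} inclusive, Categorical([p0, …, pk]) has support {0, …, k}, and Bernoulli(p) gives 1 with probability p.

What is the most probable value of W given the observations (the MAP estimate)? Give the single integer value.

Enumerate traces; 6 have nonzero weight after conditioning:
  (Z=0, Y=0, V=1, U=4, W=1, X=2) weight 1/216
  (Z=0, Y=0, V=1, U=4, W=1, X=3) weight 1/216
  (Z=0, Y=1, V=3, U=2, W=1, X=2) weight 1/432
  (Z=0, Y=1, V=3, U=2, W=1, X=3) weight 1/432
  (Z=1, Y=1, V=3, U=3, W=0, X=2) weight 1/324
  (Z=1, Y=1, V=3, U=3, W=0, X=3) weight 1/324
Group by W:
  weight(W=0) = 1/162
  weight(W=1) = 1/72
Total weight = 1/162 + 1/72 = 13/648
P(W=0 | obs) = 1/162 / 13/648 = 4/13
P(W=1 | obs) = 1/72 / 13/648 = 9/13
argmax = 1

argmax_v P(W = v | obs) = 1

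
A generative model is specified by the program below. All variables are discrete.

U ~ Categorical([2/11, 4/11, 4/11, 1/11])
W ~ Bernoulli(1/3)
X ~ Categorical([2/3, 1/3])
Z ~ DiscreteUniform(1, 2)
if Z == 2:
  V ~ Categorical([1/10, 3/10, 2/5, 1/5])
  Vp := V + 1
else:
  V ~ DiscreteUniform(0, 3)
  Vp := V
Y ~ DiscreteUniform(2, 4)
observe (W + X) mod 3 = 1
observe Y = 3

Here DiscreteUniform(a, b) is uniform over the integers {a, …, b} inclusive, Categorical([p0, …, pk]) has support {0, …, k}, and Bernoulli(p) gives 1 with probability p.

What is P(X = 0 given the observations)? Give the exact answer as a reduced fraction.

Enumerate traces; 64 have nonzero weight after conditioning:
  (U=0, W=0, X=1, Z=1, V=0, Y=3) weight 1/594
  (U=0, W=0, X=1, Z=1, V=1, Y=3) weight 1/594
  (U=0, W=0, X=1, Z=1, V=2, Y=3) weight 1/594
  (U=0, W=0, X=1, Z=1, V=3, Y=3) weight 1/594
  (U=0, W=0, X=1, Z=2, V=0, Y=3) weight 1/1485
  (U=0, W=0, X=1, Z=2, V=1, Y=3) weight 1/495
  (U=0, W=0, X=1, Z=2, V=2, Y=3) weight 4/1485
  (U=0, W=0, X=1, Z=2, V=3, Y=3) weight 2/1485
  (U=0, W=1, X=0, Z=1, V=0, Y=3) weight 1/594
  … 55 more
Group by X:
  weight(X=0) = 2/27
  weight(X=1) = 2/27
Total weight = 2/27 + 2/27 = 4/27
P(X=0 | obs) = 2/27 / 4/27 = 1/2
P(X=1 | obs) = 2/27 / 4/27 = 1/2

P(X = 0 | obs) = 1/2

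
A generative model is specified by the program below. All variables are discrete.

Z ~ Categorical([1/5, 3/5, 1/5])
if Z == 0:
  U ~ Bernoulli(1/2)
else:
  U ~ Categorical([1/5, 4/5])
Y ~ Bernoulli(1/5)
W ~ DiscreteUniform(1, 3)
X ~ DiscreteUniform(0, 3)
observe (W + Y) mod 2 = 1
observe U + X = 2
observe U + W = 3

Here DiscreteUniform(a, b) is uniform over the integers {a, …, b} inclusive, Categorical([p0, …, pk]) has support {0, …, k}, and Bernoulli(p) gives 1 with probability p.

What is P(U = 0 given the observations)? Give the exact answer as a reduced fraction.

P(U = 0 | obs) = 52/89

Enumerate traces; 6 have nonzero weight after conditioning:
  (Z=0, U=0, Y=0, W=3, X=2) weight 1/150
  (Z=0, U=1, Y=1, W=2, X=1) weight 1/600
  (Z=1, U=0, Y=0, W=3, X=2) weight 1/125
  (Z=1, U=1, Y=1, W=2, X=1) weight 1/125
  (Z=2, U=0, Y=0, W=3, X=2) weight 1/375
  (Z=2, U=1, Y=1, W=2, X=1) weight 1/375
Group by U:
  weight(U=0) = 13/750
  weight(U=1) = 37/3000
Total weight = 13/750 + 37/3000 = 89/3000
P(U=0 | obs) = 13/750 / 89/3000 = 52/89
P(U=1 | obs) = 37/3000 / 89/3000 = 37/89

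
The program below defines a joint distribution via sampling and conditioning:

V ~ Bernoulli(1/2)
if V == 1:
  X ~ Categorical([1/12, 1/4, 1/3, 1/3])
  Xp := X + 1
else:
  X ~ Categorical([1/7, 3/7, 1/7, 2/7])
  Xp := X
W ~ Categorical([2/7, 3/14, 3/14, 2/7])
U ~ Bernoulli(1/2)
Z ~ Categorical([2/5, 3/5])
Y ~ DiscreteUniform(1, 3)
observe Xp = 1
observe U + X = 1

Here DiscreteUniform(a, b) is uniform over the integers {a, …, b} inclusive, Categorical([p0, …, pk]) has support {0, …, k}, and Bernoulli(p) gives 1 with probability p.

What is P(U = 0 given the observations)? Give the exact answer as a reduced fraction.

Enumerate traces; 48 have nonzero weight after conditioning:
  (V=0, X=1, W=0, U=0, Z=0, Y=1) weight 1/245
  (V=0, X=1, W=0, U=0, Z=0, Y=2) weight 1/245
  (V=0, X=1, W=0, U=0, Z=0, Y=3) weight 1/245
  (V=0, X=1, W=0, U=0, Z=1, Y=1) weight 3/490
  (V=0, X=1, W=0, U=0, Z=1, Y=2) weight 3/490
  (V=0, X=1, W=0, U=0, Z=1, Y=3) weight 3/490
  (V=0, X=1, W=1, U=0, Z=0, Y=1) weight 3/980
  (V=0, X=1, W=1, U=0, Z=0, Y=2) weight 3/980
  (V=1, X=0, W=0, U=1, Z=0, Y=1) weight 1/1260
  … 39 more
Group by U:
  weight(U=0) = 3/28
  weight(U=1) = 1/48
Total weight = 3/28 + 1/48 = 43/336
P(U=0 | obs) = 3/28 / 43/336 = 36/43
P(U=1 | obs) = 1/48 / 43/336 = 7/43

P(U = 0 | obs) = 36/43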